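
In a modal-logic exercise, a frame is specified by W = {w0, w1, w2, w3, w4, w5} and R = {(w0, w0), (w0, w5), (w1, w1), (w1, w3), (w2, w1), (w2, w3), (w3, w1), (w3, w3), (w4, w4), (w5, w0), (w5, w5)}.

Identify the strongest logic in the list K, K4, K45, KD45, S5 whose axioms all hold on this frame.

KD45

Transitive (axiom 4): yes — every two-step R-path is closed by a direct edge.
Euclidean (axiom 5): yes — any two successors of a common world are R-related.
Serial (axiom D): yes — every world has a successor (e.g. w0 R w0).
Reflexive (axiom T): no — w2 is not related to itself.
So F validates K, K4, K45, KD45; S5 would additionally require R to be reflexive. The strongest is KD45.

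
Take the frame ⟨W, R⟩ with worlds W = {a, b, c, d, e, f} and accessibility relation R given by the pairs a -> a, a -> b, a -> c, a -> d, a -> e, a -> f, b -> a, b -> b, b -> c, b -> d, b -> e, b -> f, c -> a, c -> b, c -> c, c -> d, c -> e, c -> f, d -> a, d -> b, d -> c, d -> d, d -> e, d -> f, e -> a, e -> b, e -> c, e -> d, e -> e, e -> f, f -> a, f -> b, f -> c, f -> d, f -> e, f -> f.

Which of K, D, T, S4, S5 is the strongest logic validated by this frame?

Serial (axiom D): yes — every world has a successor (e.g. a R a).
Reflexive (axiom T): yes — every world is R-related to itself.
Transitive (axiom 4): yes — every two-step R-path is closed by a direct edge.
Euclidean (axiom 5): yes — any two successors of a common world are R-related.
So F validates K, D, T, S4, S5. The strongest is S5.

S5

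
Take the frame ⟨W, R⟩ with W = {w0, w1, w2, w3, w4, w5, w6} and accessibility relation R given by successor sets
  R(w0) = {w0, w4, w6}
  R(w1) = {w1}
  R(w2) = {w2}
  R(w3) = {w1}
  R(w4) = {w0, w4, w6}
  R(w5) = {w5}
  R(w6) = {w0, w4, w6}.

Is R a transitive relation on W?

Yes

Transitive: yes — every two-step R-path is closed by a direct edge.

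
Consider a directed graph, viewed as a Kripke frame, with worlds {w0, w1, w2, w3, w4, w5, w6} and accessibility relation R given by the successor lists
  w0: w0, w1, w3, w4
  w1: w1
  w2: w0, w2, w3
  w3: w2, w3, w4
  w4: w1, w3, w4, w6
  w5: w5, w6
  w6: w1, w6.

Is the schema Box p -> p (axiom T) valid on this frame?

The schema T characterises exactly the reflexive frames.
Reflexive: yes — every world is R-related to itself.

Yes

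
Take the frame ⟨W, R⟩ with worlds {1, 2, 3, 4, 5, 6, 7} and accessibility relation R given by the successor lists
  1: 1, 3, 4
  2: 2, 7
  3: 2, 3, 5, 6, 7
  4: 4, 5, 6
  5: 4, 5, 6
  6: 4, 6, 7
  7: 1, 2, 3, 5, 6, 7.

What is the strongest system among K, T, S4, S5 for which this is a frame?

Reflexive (axiom T): yes — every world is R-related to itself.
Transitive (axiom 4): no — 1 R 3 and 3 R 2, but not 1 R 2.
Euclidean (axiom 5): no — 1 R 3 and 1 R 4, but not 3 R 4.
So F validates K, T; S4 would additionally require R to be transitive. The strongest is T.

T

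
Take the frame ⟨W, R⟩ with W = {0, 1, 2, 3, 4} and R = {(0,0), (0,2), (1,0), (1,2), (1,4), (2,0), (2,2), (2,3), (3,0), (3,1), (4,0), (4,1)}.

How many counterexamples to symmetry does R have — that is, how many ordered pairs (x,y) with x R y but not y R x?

6

Enumerating: (1,0), (1,2), (2,3), (3,0), (3,1), (4,0).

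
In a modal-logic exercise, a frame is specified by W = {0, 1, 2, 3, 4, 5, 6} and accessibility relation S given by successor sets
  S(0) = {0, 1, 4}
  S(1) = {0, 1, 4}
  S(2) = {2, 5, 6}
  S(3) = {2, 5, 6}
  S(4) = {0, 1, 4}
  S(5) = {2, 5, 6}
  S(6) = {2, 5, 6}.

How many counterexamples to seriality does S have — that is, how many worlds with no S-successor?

S is serial; there are no such worlds.

0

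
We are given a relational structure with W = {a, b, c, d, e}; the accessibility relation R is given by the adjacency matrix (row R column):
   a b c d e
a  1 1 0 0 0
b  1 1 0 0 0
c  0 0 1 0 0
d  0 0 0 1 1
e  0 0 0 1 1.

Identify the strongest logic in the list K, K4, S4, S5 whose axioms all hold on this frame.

Transitive (axiom 4): yes — every two-step R-path is closed by a direct edge.
Reflexive (axiom T): yes — every world is R-related to itself.
Euclidean (axiom 5): yes — any two successors of a common world are R-related.
So F validates K, K4, S4, S5. The strongest is S5.

S5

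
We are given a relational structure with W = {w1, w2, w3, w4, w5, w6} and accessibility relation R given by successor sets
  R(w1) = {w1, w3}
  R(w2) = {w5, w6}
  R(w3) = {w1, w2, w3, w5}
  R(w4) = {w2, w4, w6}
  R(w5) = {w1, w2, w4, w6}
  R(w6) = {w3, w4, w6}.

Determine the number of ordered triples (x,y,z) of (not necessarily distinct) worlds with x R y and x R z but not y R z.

Enumerating: (w2,w5,w5), (w2,w6,w5), (w3,w1,w2), (w3,w1,w5), (w3,w2,w1), (w3,w2,w2), (w3,w2,w3), (w3,w5,w3), (w3,w5,w5), (w4,w2,w2), (w4,w2,w4), (w4,w6,w2), … and 12 more.
Total: 24.

24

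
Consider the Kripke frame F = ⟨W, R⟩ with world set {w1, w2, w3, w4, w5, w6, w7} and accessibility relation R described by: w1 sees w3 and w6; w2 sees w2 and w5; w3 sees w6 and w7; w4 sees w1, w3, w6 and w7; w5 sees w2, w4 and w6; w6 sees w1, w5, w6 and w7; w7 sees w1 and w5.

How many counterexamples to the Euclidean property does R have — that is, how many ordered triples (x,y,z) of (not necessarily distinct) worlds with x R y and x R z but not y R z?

Enumerating: (w1,w3,w3), (w1,w6,w3), (w2,w5,w5), (w3,w7,w6), (w3,w7,w7), (w4,w1,w1), (w4,w1,w7), (w4,w3,w1), (w4,w3,w3), (w4,w6,w3), (w4,w7,w3), (w4,w7,w6), … and 19 more.
Total: 31.

31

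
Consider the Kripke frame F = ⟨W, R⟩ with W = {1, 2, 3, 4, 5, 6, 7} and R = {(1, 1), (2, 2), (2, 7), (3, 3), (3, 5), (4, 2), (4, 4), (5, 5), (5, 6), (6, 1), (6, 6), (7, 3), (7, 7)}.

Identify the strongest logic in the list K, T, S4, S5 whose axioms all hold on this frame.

T

Reflexive (axiom T): yes — every world is R-related to itself.
Transitive (axiom 4): no — 2 R 7 and 7 R 3, but not 2 R 3.
Euclidean (axiom 5): no — 2 R 7 and 2 R 2, but not 7 R 2.
So F validates K, T; S4 would additionally require R to be transitive. The strongest is T.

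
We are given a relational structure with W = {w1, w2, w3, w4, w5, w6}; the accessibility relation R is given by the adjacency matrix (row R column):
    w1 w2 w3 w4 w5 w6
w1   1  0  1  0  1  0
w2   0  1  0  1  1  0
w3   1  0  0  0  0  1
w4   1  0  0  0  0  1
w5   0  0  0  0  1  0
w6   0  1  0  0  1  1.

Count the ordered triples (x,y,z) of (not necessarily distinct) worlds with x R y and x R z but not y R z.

16

Enumerating: (w1,w3,w3), (w1,w3,w5), (w1,w5,w1), (w1,w5,w3), (w2,w4,w2), (w2,w4,w4), (w2,w4,w5), (w2,w5,w2), (w2,w5,w4), (w3,w1,w6), (w3,w6,w1), (w4,w1,w6), (w4,w6,w1), (w6,w2,w6), (w6,w5,w2), (w6,w5,w6).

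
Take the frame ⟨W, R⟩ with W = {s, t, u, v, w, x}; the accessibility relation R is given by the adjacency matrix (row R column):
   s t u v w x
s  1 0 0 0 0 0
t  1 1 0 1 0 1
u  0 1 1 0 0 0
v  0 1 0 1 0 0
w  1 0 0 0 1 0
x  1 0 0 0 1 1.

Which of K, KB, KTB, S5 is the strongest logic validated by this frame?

Symmetric (axiom B): no — t R s but not s R t.
Reflexive (axiom T): yes — every world is R-related to itself.
Euclidean (axiom 5): no — t R s and t R v, but not s R v.
So F validates K; KB would additionally require R to be symmetric. The strongest is K.

K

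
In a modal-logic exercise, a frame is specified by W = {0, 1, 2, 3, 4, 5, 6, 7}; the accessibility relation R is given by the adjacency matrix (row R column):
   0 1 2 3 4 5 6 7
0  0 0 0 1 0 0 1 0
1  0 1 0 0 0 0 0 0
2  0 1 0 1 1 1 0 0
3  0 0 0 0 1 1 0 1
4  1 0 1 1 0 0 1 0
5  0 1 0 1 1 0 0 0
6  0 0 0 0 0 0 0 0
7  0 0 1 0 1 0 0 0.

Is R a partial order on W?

No

Reflexive: no — 0 is not related to itself.
Transitive: no — 0 R 3 and 3 R 4, but not 0 R 4.
Antisymmetric: no — 2 R 4 and 4 R 2 with 2 ≠ 4.
So R is not a partial order.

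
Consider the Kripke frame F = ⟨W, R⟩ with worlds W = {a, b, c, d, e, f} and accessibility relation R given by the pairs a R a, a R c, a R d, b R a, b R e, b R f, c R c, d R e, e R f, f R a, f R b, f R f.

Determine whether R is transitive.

Transitive: no — a R d and d R e, but not a R e.

No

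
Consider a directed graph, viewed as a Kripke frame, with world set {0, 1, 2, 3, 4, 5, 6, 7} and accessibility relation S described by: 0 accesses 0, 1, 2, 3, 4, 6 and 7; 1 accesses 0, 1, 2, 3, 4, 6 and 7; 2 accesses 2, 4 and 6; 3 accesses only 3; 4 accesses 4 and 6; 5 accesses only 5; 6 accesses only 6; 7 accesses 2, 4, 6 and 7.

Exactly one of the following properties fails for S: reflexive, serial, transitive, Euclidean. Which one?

Euclidean

Reflexive: yes — every world is S-related to itself.
Serial: yes — every world has a successor (e.g. 0 S 0).
Transitive: yes — every two-step S-path is closed by a direct edge.
Euclidean: no — 0 S 2 and 0 S 1, but not 2 S 1.
Only Euclidean fails.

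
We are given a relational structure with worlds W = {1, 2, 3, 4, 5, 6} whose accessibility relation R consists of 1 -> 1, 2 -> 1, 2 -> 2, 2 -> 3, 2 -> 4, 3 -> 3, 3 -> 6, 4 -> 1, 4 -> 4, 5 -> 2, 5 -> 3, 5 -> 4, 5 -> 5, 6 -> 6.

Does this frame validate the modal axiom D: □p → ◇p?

The schema D characterises exactly the serial frames.
Serial: yes — every world has a successor (e.g. 1 R 1).

Yes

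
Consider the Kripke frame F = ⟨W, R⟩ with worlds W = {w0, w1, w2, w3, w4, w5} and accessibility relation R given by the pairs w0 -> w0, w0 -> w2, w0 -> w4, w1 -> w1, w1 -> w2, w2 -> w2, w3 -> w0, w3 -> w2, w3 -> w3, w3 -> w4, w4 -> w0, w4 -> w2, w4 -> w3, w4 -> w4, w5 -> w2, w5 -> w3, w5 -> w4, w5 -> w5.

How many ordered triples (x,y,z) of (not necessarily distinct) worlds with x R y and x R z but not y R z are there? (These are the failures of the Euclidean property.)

Enumerating: (w0,w2,w0), (w0,w2,w4), (w1,w2,w1), (w3,w0,w3), (w3,w2,w0), (w3,w2,w3), (w3,w2,w4), (w4,w0,w3), (w4,w2,w0), (w4,w2,w3), (w4,w2,w4), (w5,w2,w3), (w5,w2,w4), (w5,w2,w5), (w5,w3,w5), (w5,w4,w5).

16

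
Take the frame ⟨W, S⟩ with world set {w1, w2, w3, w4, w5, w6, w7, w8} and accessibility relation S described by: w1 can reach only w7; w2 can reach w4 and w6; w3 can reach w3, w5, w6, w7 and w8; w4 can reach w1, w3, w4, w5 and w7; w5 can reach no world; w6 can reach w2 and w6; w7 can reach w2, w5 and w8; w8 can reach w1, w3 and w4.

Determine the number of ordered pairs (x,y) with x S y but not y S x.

Enumerating: (w1,w7), (w2,w4), (w3,w5), (w3,w6), (w3,w7), (w4,w1), (w4,w3), (w4,w5), (w4,w7), (w7,w2), (w7,w5), (w7,w8), (w8,w1), (w8,w4).

14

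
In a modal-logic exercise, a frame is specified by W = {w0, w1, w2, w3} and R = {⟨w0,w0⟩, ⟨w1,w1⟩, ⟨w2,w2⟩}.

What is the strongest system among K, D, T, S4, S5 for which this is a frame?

K

Serial (axiom D): no — w3 has no R-successor.
Reflexive (axiom T): no — w3 is not related to itself.
Transitive (axiom 4): yes — every two-step R-path is closed by a direct edge.
Euclidean (axiom 5): yes — any two successors of a common world are R-related.
So F validates K; D would additionally require R to be serial. The strongest is K.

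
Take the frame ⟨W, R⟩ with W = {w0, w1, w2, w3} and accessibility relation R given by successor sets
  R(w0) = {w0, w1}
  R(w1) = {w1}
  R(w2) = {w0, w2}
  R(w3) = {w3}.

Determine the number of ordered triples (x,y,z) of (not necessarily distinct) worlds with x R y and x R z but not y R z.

2

Enumerating: (w0,w1,w0), (w2,w0,w2).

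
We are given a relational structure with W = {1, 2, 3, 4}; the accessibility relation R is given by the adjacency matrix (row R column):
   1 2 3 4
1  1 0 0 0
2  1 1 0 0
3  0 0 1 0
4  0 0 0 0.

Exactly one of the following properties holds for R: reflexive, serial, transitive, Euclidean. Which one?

Reflexive: no — 4 is not related to itself.
Serial: no — 4 has no R-successor.
Transitive: yes — every two-step R-path is closed by a direct edge.
Euclidean: no — 2 R 1 and 2 R 2, but not 1 R 2.
Only transitive holds.

transitive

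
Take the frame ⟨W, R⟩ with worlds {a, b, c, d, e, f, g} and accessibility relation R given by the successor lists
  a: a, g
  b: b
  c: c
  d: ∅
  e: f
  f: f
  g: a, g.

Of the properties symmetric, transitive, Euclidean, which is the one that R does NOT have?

Symmetric: no — e R f but not f R e.
Transitive: yes — every two-step R-path is closed by a direct edge.
Euclidean: yes — any two successors of a common world are R-related.
Only symmetric fails.

symmetric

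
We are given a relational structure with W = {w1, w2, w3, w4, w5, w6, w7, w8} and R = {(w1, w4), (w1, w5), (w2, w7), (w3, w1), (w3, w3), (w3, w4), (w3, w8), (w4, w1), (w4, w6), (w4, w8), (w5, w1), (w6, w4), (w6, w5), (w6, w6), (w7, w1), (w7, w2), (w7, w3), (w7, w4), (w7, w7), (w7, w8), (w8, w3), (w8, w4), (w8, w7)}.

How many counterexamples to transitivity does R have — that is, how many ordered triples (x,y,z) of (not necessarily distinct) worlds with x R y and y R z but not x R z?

Enumerating: (w1,w4,w1), (w1,w4,w6), (w1,w4,w8), (w1,w5,w1), (w2,w7,w1), (w2,w7,w2), (w2,w7,w3), (w2,w7,w4), (w2,w7,w8), (w3,w1,w5), (w3,w4,w6), (w3,w8,w7), … and 22 more.
Total: 34.

34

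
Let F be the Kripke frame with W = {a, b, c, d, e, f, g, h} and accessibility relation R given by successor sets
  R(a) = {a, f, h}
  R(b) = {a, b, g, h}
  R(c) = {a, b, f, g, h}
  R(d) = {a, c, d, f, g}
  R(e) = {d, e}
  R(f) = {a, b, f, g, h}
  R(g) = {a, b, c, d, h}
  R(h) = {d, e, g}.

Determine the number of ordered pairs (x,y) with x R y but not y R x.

Enumerating: (a,h), (b,a), (b,h), (c,a), (c,b), (c,f), (c,h), (d,a), (d,c), (d,f), (e,d), (f,b), (f,g), (f,h), (g,a), (h,d), (h,e).

17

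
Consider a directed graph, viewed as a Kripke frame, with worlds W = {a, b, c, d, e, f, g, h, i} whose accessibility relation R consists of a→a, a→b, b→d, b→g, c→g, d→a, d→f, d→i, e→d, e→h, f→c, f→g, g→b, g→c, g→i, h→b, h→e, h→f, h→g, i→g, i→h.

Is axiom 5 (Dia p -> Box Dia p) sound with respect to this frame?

By correspondence theory, 5 is valid on a frame iff R is Euclidean.
Euclidean: no — b R d and b R g, but not d R g.

No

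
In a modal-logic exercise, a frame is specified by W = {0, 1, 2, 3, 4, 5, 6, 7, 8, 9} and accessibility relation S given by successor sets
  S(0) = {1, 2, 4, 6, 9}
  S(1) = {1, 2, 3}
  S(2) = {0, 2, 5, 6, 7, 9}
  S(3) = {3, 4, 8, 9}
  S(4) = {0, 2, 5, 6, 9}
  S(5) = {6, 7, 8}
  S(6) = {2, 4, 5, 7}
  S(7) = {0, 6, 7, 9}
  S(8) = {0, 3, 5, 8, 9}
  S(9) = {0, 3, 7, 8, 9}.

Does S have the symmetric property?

Symmetric: no — 0 S 1 but not 1 S 0.

No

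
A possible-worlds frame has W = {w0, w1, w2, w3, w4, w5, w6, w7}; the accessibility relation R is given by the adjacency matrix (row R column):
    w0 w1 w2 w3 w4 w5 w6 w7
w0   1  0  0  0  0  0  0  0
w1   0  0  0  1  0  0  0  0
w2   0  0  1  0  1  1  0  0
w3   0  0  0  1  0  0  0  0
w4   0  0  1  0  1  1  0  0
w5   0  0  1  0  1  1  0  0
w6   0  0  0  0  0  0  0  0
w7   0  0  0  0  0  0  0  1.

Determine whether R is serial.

No

Serial: no — w6 has no R-successor.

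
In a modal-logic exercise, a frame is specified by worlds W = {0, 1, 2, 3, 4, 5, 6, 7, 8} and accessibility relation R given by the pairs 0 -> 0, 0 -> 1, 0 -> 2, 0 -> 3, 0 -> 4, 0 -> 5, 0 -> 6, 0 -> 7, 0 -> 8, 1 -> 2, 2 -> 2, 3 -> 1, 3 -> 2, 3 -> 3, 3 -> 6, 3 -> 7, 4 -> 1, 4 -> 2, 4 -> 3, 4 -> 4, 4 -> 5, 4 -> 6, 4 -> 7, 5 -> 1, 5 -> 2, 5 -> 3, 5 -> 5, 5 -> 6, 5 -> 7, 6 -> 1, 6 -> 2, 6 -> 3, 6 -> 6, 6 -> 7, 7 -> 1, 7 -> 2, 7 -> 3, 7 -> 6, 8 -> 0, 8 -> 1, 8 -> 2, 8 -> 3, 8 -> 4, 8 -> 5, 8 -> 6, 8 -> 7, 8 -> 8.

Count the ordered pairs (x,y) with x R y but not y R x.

32

Enumerating: (0,1), (0,2), (0,3), (0,4), (0,5), (0,6), (0,7), (1,2), (3,1), (3,2), (4,1), (4,2), … and 20 more.
Total: 32.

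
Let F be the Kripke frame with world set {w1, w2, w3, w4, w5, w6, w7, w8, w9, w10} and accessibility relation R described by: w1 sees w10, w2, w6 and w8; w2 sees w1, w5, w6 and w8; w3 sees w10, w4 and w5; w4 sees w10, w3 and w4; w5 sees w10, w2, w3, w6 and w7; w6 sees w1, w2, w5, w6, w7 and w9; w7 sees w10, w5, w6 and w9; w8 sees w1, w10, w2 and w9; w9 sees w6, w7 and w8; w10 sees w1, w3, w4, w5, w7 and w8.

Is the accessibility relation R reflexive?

No

Reflexive: no — w1 is not related to itself.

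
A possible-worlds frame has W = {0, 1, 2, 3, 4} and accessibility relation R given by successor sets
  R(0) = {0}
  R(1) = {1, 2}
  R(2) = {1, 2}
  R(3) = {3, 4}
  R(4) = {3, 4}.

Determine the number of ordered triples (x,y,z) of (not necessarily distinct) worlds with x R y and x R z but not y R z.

0

R is Euclidean; there are no such tuples.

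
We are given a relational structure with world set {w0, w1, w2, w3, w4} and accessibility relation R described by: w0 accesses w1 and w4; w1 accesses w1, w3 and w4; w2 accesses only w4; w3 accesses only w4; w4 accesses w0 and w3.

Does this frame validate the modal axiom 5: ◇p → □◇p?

No

Axiom 5 corresponds to the accessibility relation being Euclidean.
Euclidean: no — w0 R w4 and w0 R w1, but not w4 R w1.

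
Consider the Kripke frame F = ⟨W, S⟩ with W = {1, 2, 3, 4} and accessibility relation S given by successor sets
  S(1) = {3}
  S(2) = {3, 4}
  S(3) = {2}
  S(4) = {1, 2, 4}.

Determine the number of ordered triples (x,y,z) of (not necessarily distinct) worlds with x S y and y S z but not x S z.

8

Enumerating: (1,3,2), (2,3,2), (2,4,1), (2,4,2), (3,2,3), (3,2,4), (4,1,3), (4,2,3).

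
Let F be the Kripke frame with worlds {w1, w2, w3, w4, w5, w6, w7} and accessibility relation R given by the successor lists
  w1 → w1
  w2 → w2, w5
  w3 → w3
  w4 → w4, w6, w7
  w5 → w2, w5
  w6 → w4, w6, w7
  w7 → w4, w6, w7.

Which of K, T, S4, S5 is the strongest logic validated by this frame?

S5

Reflexive (axiom T): yes — every world is R-related to itself.
Transitive (axiom 4): yes — every two-step R-path is closed by a direct edge.
Euclidean (axiom 5): yes — any two successors of a common world are R-related.
So F validates K, T, S4, S5. The strongest is S5.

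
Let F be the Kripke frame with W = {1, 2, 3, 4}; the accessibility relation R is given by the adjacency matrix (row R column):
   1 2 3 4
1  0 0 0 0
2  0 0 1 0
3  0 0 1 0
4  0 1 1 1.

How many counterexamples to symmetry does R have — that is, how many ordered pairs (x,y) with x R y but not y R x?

3

Enumerating: (2,3), (4,2), (4,3).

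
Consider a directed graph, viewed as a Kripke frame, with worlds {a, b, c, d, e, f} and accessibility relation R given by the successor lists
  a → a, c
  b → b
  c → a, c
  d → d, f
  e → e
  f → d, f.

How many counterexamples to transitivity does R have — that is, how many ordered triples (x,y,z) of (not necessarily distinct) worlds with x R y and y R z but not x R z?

0

R is transitive; there are no such tuples.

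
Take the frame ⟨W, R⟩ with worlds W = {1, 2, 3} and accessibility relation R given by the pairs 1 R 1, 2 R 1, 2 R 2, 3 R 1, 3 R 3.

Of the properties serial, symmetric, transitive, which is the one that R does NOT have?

Serial: yes — every world has a successor (e.g. 1 R 1).
Symmetric: no — 2 R 1 but not 1 R 2.
Transitive: yes — every two-step R-path is closed by a direct edge.
Only symmetric fails.

symmetric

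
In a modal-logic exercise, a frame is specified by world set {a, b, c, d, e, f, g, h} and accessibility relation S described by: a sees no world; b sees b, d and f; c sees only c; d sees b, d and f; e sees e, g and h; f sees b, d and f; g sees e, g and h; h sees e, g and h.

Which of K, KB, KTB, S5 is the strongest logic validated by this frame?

KB

Symmetric (axiom B): yes — every pair in S has its reverse in S.
Reflexive (axiom T): no — a is not related to itself.
Euclidean (axiom 5): yes — any two successors of a common world are S-related.
So F validates K, KB; KTB would additionally require S to be reflexive. The strongest is KB.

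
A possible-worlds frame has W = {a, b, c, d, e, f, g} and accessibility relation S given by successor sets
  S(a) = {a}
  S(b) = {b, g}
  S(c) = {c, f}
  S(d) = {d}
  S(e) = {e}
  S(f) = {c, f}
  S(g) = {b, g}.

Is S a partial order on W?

Reflexive: yes — every world is S-related to itself.
Transitive: yes — every two-step S-path is closed by a direct edge.
Antisymmetric: no — b S g and g S b with b ≠ g.
So S is not a partial order.

No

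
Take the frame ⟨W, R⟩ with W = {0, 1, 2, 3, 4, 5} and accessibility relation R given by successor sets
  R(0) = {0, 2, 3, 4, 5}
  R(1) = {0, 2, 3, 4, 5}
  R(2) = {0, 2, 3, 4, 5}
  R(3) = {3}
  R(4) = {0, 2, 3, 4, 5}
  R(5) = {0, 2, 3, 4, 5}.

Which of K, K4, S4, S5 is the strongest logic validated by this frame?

K4

Transitive (axiom 4): yes — every two-step R-path is closed by a direct edge.
Reflexive (axiom T): no — 1 is not related to itself.
Euclidean (axiom 5): no — 0 R 3 and 0 R 2, but not 3 R 2.
So F validates K, K4; S4 would additionally require R to be reflexive. The strongest is K4.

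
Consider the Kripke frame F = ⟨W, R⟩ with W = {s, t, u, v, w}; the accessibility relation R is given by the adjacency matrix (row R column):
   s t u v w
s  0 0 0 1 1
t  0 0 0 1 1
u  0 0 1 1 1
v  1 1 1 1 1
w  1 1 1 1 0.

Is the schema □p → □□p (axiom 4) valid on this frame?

No

By correspondence theory, 4 is valid on a frame iff R is transitive.
Transitive: no — s R v and v R t, but not s R t.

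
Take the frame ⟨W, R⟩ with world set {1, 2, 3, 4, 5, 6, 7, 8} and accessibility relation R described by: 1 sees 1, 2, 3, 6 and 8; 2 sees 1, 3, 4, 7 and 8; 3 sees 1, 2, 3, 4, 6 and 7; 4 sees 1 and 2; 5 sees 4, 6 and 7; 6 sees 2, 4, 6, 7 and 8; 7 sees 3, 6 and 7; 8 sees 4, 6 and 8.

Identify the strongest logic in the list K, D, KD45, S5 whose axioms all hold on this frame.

D

Serial (axiom D): yes — every world has a successor (e.g. 1 R 1).
Euclidean (axiom 5): no — 1 R 2 and 1 R 6, but not 2 R 6.
Transitive (axiom 4): no — 1 R 2 and 2 R 4, but not 1 R 4.
Reflexive (axiom T): no — 2 is not related to itself.
So F validates K, D; KD45 would additionally require R to be Euclidean and transitive. The strongest is D.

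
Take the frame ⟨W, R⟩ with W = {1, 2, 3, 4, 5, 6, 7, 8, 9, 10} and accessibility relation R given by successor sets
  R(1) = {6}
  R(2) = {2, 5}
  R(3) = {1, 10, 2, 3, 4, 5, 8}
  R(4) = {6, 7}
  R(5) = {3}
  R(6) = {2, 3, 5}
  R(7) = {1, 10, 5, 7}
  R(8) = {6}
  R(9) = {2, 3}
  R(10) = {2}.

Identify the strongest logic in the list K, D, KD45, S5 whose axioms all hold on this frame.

D

Serial (axiom D): yes — every world has a successor (e.g. 1 R 6).
Euclidean (axiom 5): no — 3 R 1 and 3 R 10, but not 1 R 10.
Transitive (axiom 4): no — 1 R 6 and 6 R 2, but not 1 R 2.
Reflexive (axiom T): no — 1 is not related to itself.
So F validates K, D; KD45 would additionally require R to be Euclidean and transitive. The strongest is D.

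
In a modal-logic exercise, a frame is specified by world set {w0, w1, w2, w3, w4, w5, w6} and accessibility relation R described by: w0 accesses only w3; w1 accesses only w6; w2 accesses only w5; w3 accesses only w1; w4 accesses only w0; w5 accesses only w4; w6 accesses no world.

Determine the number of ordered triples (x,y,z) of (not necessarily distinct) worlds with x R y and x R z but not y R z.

6

Enumerating: (w0,w3,w3), (w1,w6,w6), (w2,w5,w5), (w3,w1,w1), (w4,w0,w0), (w5,w4,w4).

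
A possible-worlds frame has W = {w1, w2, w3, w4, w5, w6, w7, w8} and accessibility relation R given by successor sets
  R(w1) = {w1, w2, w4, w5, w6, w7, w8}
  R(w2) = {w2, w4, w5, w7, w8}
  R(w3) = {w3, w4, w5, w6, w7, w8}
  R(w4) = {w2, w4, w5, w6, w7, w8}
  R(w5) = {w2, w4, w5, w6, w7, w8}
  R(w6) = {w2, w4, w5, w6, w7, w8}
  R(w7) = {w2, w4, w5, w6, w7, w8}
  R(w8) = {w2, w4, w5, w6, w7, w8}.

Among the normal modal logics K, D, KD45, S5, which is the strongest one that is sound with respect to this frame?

D

Serial (axiom D): yes — every world has a successor (e.g. w1 R w1).
Euclidean (axiom 5): no — w1 R w2 and w1 R w6, but not w2 R w6.
Transitive (axiom 4): no — w2 R w4 and w4 R w6, but not w2 R w6.
Reflexive (axiom T): yes — every world is R-related to itself.
So F validates K, D; KD45 would additionally require R to be Euclidean and transitive. The strongest is D.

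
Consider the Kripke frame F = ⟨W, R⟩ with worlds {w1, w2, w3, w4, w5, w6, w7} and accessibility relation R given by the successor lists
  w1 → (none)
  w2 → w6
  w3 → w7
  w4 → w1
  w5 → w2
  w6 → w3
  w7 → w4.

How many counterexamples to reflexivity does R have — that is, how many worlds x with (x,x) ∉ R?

7

Enumerating: w1, w2, w3, w4, w5, w6, w7.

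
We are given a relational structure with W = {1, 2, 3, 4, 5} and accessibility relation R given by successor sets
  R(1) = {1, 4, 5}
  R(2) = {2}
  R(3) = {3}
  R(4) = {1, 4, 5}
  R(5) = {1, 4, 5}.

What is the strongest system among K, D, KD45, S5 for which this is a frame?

Serial (axiom D): yes — every world has a successor (e.g. 1 R 1).
Euclidean (axiom 5): yes — any two successors of a common world are R-related.
Transitive (axiom 4): yes — every two-step R-path is closed by a direct edge.
Reflexive (axiom T): yes — every world is R-related to itself.
So F validates K, D, KD45, S5. The strongest is S5.

S5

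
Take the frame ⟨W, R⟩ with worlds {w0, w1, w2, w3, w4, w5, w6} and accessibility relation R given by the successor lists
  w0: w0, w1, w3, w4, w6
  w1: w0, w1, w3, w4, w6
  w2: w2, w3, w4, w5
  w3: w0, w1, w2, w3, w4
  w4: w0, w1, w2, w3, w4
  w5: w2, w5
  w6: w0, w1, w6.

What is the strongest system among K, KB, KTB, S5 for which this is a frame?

KTB

Symmetric (axiom B): yes — every pair in R has its reverse in R.
Reflexive (axiom T): yes — every world is R-related to itself.
Euclidean (axiom 5): no — w0 R w3 and w0 R w6, but not w3 R w6.
So F validates K, KB, KTB; S5 would additionally require R to be Euclidean. The strongest is KTB.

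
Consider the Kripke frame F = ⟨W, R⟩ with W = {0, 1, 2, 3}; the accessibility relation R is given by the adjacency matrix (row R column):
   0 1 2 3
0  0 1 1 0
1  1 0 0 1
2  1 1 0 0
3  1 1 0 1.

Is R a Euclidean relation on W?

No

Euclidean: no — 0 R 1 and 0 R 2, but not 1 R 2.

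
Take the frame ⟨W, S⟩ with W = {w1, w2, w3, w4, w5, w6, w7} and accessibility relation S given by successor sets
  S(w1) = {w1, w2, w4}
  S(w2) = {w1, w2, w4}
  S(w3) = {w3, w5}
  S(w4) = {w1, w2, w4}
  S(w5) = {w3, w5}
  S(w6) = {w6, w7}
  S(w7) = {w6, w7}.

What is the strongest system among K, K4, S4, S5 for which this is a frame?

S5

Transitive (axiom 4): yes — every two-step S-path is closed by a direct edge.
Reflexive (axiom T): yes — every world is S-related to itself.
Euclidean (axiom 5): yes — any two successors of a common world are S-related.
So F validates K, K4, S4, S5. The strongest is S5.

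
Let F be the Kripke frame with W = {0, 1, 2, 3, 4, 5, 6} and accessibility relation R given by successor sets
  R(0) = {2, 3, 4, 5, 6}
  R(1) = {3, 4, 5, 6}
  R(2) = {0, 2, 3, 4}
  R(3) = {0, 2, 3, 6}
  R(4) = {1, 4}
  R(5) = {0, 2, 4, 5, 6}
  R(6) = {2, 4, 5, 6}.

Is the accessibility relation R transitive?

No

Transitive: no — 0 R 4 and 4 R 1, but not 0 R 1.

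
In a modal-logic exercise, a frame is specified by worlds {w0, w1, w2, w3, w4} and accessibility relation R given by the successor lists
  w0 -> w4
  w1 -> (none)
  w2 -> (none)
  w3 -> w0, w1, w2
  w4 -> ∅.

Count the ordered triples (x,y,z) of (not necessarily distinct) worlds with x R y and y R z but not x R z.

Enumerating: (w3,w0,w4).

1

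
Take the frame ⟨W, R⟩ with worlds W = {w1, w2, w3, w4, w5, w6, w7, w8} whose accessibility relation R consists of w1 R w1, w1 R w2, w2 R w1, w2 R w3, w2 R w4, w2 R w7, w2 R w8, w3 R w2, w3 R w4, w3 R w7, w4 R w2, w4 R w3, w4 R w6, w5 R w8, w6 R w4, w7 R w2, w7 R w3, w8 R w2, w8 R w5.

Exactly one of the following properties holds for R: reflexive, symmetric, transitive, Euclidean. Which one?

symmetric

Reflexive: no — w2 is not related to itself.
Symmetric: yes — every pair in R has its reverse in R.
Transitive: no — w1 R w2 and w2 R w3, but not w1 R w3.
Euclidean: no — w2 R w1 and w2 R w3, but not w1 R w3.
Only symmetric holds.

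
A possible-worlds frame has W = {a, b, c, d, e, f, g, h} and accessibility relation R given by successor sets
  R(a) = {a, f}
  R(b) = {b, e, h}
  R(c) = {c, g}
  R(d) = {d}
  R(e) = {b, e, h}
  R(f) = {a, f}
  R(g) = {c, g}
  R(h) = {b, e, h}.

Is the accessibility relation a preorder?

Reflexive: yes — every world is R-related to itself.
Transitive: yes — every two-step R-path is closed by a direct edge.
So R is a preorder.

Yes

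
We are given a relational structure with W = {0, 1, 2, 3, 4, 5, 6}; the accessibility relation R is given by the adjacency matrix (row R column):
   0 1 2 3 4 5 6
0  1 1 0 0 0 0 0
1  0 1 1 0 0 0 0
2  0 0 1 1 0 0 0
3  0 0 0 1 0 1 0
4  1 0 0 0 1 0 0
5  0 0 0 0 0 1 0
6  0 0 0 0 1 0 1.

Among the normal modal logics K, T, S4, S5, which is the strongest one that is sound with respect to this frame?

T

Reflexive (axiom T): yes — every world is R-related to itself.
Transitive (axiom 4): no — 0 R 1 and 1 R 2, but not 0 R 2.
Euclidean (axiom 5): no — 0 R 1 and 0 R 0, but not 1 R 0.
So F validates K, T; S4 would additionally require R to be transitive. The strongest is T.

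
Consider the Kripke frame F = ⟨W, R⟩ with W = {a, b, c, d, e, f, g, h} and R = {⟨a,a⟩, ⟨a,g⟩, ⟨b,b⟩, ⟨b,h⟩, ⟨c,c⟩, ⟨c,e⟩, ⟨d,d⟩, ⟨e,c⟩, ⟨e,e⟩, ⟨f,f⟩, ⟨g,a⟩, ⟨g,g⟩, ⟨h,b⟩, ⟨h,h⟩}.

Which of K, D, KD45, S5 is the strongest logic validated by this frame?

Serial (axiom D): yes — every world has a successor (e.g. a R a).
Euclidean (axiom 5): yes — any two successors of a common world are R-related.
Transitive (axiom 4): yes — every two-step R-path is closed by a direct edge.
Reflexive (axiom T): yes — every world is R-related to itself.
So F validates K, D, KD45, S5. The strongest is S5.

S5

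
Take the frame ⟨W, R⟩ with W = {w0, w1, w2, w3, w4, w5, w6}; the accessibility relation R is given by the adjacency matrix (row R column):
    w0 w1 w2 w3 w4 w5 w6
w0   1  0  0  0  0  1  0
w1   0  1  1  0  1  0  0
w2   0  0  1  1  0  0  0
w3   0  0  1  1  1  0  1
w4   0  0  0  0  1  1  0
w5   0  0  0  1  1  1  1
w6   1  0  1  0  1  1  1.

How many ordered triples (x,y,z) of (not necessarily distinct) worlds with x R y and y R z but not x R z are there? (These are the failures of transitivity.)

Enumerating: (w0,w5,w3), (w0,w5,w4), (w0,w5,w6), (w1,w2,w3), (w1,w4,w5), (w2,w3,w4), (w2,w3,w6), (w3,w4,w5), (w3,w6,w0), (w3,w6,w5), (w4,w5,w3), (w4,w5,w6), (w5,w3,w2), (w5,w6,w0), (w5,w6,w2), (w6,w2,w3), (w6,w5,w3).

17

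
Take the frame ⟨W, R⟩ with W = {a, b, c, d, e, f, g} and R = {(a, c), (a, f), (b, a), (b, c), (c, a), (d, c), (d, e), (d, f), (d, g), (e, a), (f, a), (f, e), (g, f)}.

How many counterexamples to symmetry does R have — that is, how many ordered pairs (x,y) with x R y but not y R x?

Enumerating: (b,a), (b,c), (d,c), (d,e), (d,f), (d,g), (e,a), (f,e), (g,f).

9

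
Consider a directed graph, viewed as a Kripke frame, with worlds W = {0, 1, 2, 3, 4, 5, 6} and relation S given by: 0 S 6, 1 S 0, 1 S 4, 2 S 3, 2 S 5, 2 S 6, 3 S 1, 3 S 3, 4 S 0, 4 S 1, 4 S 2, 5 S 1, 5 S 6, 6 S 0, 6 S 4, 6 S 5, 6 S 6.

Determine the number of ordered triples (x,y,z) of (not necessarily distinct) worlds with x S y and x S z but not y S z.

Enumerating: (1,0,0), (1,0,4), (1,4,4), (2,3,5), (2,3,6), (2,5,3), (2,5,5), (2,6,3), (3,1,1), (3,1,3), (4,0,0), (4,0,1), … and 18 more.
Total: 30.

30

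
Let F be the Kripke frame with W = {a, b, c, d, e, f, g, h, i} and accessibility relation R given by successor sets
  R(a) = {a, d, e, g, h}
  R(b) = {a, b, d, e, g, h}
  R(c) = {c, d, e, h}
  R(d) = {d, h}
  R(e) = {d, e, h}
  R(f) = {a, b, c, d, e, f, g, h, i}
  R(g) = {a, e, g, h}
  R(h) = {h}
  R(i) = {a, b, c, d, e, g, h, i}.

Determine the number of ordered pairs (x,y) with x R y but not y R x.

31

Enumerating: (a,d), (a,e), (a,h), (b,a), (b,d), (b,e), (b,g), (b,h), (c,d), (c,e), (c,h), (d,h), … and 19 more.
Total: 31.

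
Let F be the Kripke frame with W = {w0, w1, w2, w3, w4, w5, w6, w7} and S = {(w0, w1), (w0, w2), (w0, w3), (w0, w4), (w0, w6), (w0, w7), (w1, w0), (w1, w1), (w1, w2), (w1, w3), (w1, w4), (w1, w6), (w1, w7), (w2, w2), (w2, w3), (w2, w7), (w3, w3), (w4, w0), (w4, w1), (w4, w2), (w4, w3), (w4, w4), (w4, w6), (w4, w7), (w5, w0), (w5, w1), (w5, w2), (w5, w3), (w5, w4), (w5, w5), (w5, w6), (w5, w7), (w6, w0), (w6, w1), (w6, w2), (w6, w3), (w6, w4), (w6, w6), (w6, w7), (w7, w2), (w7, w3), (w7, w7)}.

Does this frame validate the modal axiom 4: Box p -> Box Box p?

No

The schema 4 characterises exactly the transitive frames.
Transitive: no — w0 S w1 and w1 S w0, but not w0 S w0.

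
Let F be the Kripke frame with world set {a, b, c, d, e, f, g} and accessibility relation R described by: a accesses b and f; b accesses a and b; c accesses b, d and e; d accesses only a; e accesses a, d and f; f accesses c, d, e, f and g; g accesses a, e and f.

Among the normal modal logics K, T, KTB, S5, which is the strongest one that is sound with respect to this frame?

K

Reflexive (axiom T): no — a is not related to itself.
Symmetric (axiom B): no — a R f but not f R a.
Euclidean (axiom 5): no — a R b and a R f, but not b R f.
So F validates K; T would additionally require R to be reflexive. The strongest is K.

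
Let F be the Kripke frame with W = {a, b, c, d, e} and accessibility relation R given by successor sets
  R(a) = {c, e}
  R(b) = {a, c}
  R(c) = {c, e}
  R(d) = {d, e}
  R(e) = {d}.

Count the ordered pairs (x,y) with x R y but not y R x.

Enumerating: (a,c), (a,e), (b,a), (b,c), (c,e).

5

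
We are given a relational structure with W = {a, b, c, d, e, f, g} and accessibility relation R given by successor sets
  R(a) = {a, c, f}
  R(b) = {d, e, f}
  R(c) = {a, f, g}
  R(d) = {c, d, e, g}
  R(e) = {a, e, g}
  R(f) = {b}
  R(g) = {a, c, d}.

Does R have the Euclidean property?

Euclidean: no — a R f and a R c, but not f R c.

No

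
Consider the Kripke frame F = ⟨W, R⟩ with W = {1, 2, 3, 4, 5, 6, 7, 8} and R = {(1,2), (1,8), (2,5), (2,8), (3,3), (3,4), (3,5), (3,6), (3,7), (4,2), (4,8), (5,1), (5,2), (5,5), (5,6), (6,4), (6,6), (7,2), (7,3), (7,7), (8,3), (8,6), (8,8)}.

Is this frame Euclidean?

Euclidean: no — 1 R 8 and 1 R 2, but not 8 R 2.

No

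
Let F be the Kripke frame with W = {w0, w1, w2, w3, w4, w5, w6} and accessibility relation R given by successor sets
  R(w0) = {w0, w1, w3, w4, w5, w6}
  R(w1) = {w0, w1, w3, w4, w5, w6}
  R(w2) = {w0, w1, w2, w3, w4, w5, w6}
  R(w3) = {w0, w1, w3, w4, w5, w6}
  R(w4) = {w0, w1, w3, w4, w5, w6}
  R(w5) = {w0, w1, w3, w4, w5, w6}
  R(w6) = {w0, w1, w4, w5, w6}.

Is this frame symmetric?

Symmetric: no — w2 R w0 but not w0 R w2.

No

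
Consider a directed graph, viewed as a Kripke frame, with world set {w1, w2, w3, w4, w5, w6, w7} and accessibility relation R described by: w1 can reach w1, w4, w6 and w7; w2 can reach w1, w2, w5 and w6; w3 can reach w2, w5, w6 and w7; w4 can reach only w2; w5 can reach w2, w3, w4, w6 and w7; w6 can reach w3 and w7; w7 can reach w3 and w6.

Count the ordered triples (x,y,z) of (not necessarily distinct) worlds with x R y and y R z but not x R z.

29

Enumerating: (w1,w4,w2), (w1,w6,w3), (w1,w7,w3), (w2,w1,w4), (w2,w1,w7), (w2,w5,w3), (w2,w5,w4), (w2,w5,w7), (w2,w6,w3), (w2,w6,w7), (w3,w2,w1), (w3,w5,w3), … and 17 more.
Total: 29.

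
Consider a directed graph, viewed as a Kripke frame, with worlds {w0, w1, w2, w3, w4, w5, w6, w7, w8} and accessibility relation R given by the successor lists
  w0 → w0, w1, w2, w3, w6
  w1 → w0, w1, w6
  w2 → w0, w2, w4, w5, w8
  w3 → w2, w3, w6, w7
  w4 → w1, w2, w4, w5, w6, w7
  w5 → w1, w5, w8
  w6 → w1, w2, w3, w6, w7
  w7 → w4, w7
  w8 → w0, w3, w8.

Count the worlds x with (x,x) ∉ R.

0

R is reflexive; there are no such worlds.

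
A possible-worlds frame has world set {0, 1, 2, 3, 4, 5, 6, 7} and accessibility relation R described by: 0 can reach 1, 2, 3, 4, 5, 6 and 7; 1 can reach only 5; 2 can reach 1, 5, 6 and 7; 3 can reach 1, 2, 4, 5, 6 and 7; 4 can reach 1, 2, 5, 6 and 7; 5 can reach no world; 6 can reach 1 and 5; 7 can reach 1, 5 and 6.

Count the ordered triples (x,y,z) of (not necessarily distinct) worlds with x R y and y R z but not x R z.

R is transitive; there are no such tuples.

0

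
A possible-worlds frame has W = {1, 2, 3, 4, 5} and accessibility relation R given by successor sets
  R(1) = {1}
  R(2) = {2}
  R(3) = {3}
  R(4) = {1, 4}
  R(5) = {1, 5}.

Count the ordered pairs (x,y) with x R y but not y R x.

Enumerating: (4,1), (5,1).

2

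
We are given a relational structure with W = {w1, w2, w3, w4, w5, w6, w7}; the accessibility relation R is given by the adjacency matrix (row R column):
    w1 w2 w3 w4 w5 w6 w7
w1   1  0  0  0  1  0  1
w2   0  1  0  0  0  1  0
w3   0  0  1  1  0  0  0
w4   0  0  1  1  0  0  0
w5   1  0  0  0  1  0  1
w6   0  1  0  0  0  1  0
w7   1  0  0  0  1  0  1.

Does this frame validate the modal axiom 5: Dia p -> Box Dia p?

Yes

By correspondence theory, 5 is valid on a frame iff R is Euclidean.
Euclidean: yes — any two successors of a common world are R-related.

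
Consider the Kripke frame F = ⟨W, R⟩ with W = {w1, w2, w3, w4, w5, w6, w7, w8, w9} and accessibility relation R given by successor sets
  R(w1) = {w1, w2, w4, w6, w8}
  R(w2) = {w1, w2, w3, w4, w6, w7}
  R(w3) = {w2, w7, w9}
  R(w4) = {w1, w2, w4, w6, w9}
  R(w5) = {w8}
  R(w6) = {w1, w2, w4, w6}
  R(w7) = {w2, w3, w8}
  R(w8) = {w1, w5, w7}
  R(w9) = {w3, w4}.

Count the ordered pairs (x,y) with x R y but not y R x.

R is symmetric; there are no such tuples.

0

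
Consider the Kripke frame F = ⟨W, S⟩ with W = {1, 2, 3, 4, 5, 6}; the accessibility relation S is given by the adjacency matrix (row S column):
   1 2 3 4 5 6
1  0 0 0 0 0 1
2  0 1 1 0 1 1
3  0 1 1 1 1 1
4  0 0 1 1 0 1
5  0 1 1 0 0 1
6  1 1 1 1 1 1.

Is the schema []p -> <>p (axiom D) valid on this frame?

Yes

By correspondence theory, D is valid on a frame iff S is serial.
Serial: yes — every world has a successor (e.g. 1 S 6).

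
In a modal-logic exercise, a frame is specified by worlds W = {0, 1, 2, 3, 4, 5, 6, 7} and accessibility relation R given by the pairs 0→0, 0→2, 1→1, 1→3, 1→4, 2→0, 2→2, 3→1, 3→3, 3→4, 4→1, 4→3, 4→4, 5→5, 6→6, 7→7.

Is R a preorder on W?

Reflexive: yes — every world is R-related to itself.
Transitive: yes — every two-step R-path is closed by a direct edge.
So R is a preorder.

Yes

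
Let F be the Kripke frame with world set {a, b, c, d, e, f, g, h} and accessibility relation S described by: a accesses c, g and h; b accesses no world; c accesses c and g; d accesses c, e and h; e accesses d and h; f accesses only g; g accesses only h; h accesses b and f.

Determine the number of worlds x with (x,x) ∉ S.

Enumerating: a, b, d, e, f, g, h.

7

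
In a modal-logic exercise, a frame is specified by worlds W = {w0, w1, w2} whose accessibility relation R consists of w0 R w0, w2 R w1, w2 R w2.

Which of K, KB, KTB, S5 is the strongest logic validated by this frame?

Symmetric (axiom B): no — w2 R w1 but not w1 R w2.
Reflexive (axiom T): no — w1 is not related to itself.
Euclidean (axiom 5): no — w2 R w1 and w2 R w1, but not w1 R w1.
So F validates K; KB would additionally require R to be symmetric. The strongest is K.

K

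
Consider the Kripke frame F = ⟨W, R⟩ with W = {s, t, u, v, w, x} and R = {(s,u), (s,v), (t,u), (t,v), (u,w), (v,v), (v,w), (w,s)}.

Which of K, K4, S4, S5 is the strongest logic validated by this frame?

Transitive (axiom 4): no — s R u and u R w, but not s R w.
Reflexive (axiom T): no — s is not related to itself.
Euclidean (axiom 5): no — s R u and s R v, but not u R v.
So F validates K; K4 would additionally require R to be transitive. The strongest is K.

K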